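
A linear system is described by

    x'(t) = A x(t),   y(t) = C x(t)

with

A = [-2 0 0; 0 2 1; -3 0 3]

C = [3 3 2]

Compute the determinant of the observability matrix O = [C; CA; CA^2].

CA = [[-12, 6, 9]]
CA^2 = [[-3, 12, 33]]
Observability matrix O = [C; CA; CA^2] = [[3, 3, 2], [-12, 6, 9], [-3, 12, 33]]
Expanding along the first row, det(O) = 3·(6·33 - 9·12) - 3·((-12)·33 - 9·(-3)) + 2·((-12)·12 - 6·(-3)) = 3·90 - 3·(-369) + 2·(-126) = 1125
Since det(O) ≠ 0, rank(O) = 3 and the system is completely observable.

1125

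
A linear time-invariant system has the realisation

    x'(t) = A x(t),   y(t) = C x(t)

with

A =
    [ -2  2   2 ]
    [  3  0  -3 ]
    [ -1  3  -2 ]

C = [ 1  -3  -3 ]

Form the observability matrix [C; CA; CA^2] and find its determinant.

CA = [[-8, -7, 17]]
CA^2 = [[-22, 35, -29]]
Observability matrix O = [C; CA; CA^2] = [[1, -3, -3], [-8, -7, 17], [-22, 35, -29]]
Expanding along the first row, det(O) = 1·((-7)·(-29) - 17·35) - (-3)·((-8)·(-29) - 17·(-22)) + (-3)·((-8)·35 - (-7)·(-22)) = 1·(-392) - (-3)·606 + (-3)·(-434) = 2728
Since det(O) ≠ 0, rank(O) = 3 and the system is completely observable.

2728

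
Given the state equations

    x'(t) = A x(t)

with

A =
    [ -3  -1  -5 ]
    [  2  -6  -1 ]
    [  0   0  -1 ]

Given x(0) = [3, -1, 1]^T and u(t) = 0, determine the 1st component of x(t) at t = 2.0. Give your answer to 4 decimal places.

det(sI - A) = s^3 - (tr A)s^2 + (M11 + M22 + M33)s - det A, where Mii is the 2×2 principal minor of A obtained by deleting row i and column i.
tr A = (-3) + (-6) + (-1) = -10; M11 = (-6)·(-1) - (-1)·0 = 6 - 0 = 6; M22 = (-3)·(-1) - (-5)·0 = 3 - 0 = 3; M33 = (-3)·(-6) - (-1)·2 = 18 - (-2) = 20; sum of minors = 29.
det A = (-3)·((-6)·(-1) - (-1)·0) - (-1)·(2·(-1) - (-1)·0) + (-5)·(2·0 - (-6)·0) = (-3)·6 - (-1)·(-2) + (-5)·0 = -20.
So p(s) = det(sI - A) = s^3 + 10s^2 + 29s + 20.
Rational-root test: any integer root divides 20. Testing small divisors, s = -1 works: p(-1) = -1 + 10 + (-29) + 20 = 0, so (s + 1) is a factor.
Dividing, p(s) = (s + 1)(s^2 + 9s + 20).
Factor s^2 + 9s + 20: two numbers with sum -9 and product 20 are -4 and -5, so s^2 + 9s + 20 = (s + 4)(s + 5).
Hence p(s) = (s + 1) (s + 4) (s + 5), with roots -5, -4, -1.
The eigenvalues -5, -4, -1 are distinct and real, so A is diagonalisable and x(t) = e^{At} x(0) = V diag(e^{λ_i t}) V^{-1} x(0), where the columns of V are the eigenvectors.
λ = -5: A - (-5)I = [[2, -1, -5], [2, -1, -1], [0, 0, 4]]. v must be orthogonal to every row; (row 1) × (row 2) = [-4, -8, 0], so take v_1 = [-1, -2, 0]^T.
λ = -4: A - (-4)I = [[1, -1, -5], [2, -2, -1], [0, 0, 3]]. v must be orthogonal to every row; (row 1) × (row 2) = [-9, -9, 0], so take v_2 = [1, 1, 0]^T.
λ = -1: A - (-1)I = [[-2, -1, -5], [2, -5, -1], [0, 0, 0]]. v must be orthogonal to every row; (row 1) × (row 2) = [-24, -12, 12], so take v_3 = [2, 1, -1]^T.
V = [v_1 v_2 v_3] = [[-1, 1, 2], [-2, 1, 1], [0, 0, -1]] has det V = -1, so V^{-1} = adj(V)/det V = [[1, -1, 1], [2, -1, 3], [0, 0, -1]].
Modal coordinates z(0) = V^{-1} x(0): 1·3 + (-1)·(-1) + 1·1 = 5; 2·3 + (-1)·(-1) + 3·1 = 10; 0·3 + 0·(-1) + (-1)·1 = -1; so z(0) = [5, 10, -1]^T.
x_1(t) = Σ_i (v_i)_1 · z_i(0) · e^{λ_i t} (row 1 of V times the modal terms).
x_1(2.0) = (-1)·5·e^{-5·2.0} + 1·10·e^{-4·2.0} + 2·(-1)·e^{-1·2.0} = (-5)·0.000045 + 10·0.000335 + (-2)·0.135335 = -0.2675.

-0.2675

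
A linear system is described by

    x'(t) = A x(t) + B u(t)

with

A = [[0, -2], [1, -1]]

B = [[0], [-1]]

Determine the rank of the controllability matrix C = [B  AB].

AB = [[2], [1]]
Controllability matrix C = [B  AB] = [[0, 2], [-1, 1]]
det(C) = 0·1 - 2·(-1) = 0 - (-2) = 2 ≠ 0, so rank(C) = 2.
rank(C) = 2 = n, so the pair (A, B) is completely controllable.

2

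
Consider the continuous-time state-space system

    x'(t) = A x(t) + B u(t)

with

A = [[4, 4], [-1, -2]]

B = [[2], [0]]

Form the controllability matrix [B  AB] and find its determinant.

-4

AB = [[8], [-2]]
Controllability matrix C = [B  AB] = [[2, 8], [0, -2]]
det(C) = 2·(-2) - 8·0 = -4 - 0 = -4
Since det(C) ≠ 0, rank(C) = 2 and the system is completely controllable.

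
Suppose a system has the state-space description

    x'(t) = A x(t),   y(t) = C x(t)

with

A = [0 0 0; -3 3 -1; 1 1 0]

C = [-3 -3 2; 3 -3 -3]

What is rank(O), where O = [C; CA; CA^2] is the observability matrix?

3

CA = [[11, -7, 3], [6, -12, 3]]
CA^2 = [[24, -18, 7], [39, -33, 12]]
Observability matrix O = [C; CA; CA^2] = [[-3, -3, 2], [3, -3, -3], [11, -7, 3], [6, -12, 3], [24, -18, 7], [39, -33, 12]]
Take the 3×3 submatrix of O formed by rows 1, 2, 3: [[-3, -3, 2], [3, -3, -3], [11, -7, 3]]. Its determinant is (-3)·((-3)·3 - (-3)·(-7)) - (-3)·(3·3 - (-3)·11) + 2·(3·(-7) - (-3)·11) = (-3)·(-30) - (-3)·42 + 2·12 = 240 ≠ 0.
So rank(O) ≥ 3; since O has 3 columns, rank(O) = 3.
rank(O) = 3 = n, so the pair (A, C) is completely observable.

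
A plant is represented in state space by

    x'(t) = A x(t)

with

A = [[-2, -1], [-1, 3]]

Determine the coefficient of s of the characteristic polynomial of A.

For a 2×2 matrix, det(sI - A) = s^2 - (tr A)s + det A.
tr A = 1, det A = -7.
So p(s) = s^2 - s - 7.
The coefficient of s is -1.

-1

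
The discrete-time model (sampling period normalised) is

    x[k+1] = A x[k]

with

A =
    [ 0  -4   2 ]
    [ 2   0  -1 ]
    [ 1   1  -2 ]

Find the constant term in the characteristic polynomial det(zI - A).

8

Expand det(zI - A) for the 3×3 matrix.
p(z) = z^3 + 2z^2 + 7z + 8.
(Check: constant term = det(-A) = (-1)^3 det A = 8; coefficient of z^2 = -tr A = 2.)
The constant term is 8.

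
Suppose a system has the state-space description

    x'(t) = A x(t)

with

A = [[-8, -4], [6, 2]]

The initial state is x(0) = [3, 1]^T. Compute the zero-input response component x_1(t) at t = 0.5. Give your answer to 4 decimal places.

det(sI - A) = s^2 - (tr A)s + det A, with tr A = (-8) + 2 = -6 and det A = (-8)·2 - (-4)·6 = -16 - (-24) = 8.
So p(s) = det(sI - A) = s^2 + 6s + 8.
Factor s^2 + 6s + 8: two numbers with sum -6 and product 8 are -2 and -4, so s^2 + 6s + 8 = (s + 2)(s + 4).
Hence p(s) = (s + 2) (s + 4), with roots -4, -2.
The eigenvalues -4, -2 are distinct and real, so A is diagonalisable and x(t) = e^{At} x(0) = V diag(e^{λ_i t}) V^{-1} x(0), where the columns of V are the eigenvectors.
λ = -4: A - (-4)I = [[-4, -4], [6, 6]]. Row 1 gives (-4)·v1 + (-4)·v2 = 0, so take v_1 = [1, -1]^T.
λ = -2: A - (-2)I = [[-6, -4], [6, 4]]. Row 1 gives (-6)·v1 + (-4)·v2 = 0, so take v_2 = [-2, 3]^T.
V = [v_1 v_2] = [[1, -2], [-1, 3]] has det V = 1, so V^{-1} = adj(V)/det V = [[3, 2], [1, 1]].
Modal coordinates z(0) = V^{-1} x(0): 3·3 + 2·1 = 11; 1·3 + 1·1 = 4; so z(0) = [11, 4]^T.
x_1(t) = Σ_i (v_i)_1 · z_i(0) · e^{λ_i t} (row 1 of V times the modal terms).
x_1(0.5) = 1·11·e^{-4·0.5} + (-2)·4·e^{-2·0.5} = 11·0.135335 + (-8)·0.367879 = -1.4543.

-1.4543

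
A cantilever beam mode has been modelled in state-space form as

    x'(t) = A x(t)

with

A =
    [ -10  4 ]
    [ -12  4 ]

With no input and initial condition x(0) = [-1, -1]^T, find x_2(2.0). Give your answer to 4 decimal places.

0.0356

det(sI - A) = s^2 - (tr A)s + det A, with tr A = (-10) + 4 = -6 and det A = (-10)·4 - 4·(-12) = -40 - (-48) = 8.
So p(s) = det(sI - A) = s^2 + 6s + 8.
Factor s^2 + 6s + 8: two numbers with sum -6 and product 8 are -2 and -4, so s^2 + 6s + 8 = (s + 2)(s + 4).
Hence p(s) = (s + 2) (s + 4), with roots -4, -2.
The eigenvalues -4, -2 are distinct and real, so A is diagonalisable and x(t) = e^{At} x(0) = V diag(e^{λ_i t}) V^{-1} x(0), where the columns of V are the eigenvectors.
λ = -4: A - (-4)I = [[-6, 4], [-12, 8]]. Row 1 gives (-6)·v1 + 4·v2 = 0, so take v_1 = [2, 3]^T.
λ = -2: A - (-2)I = [[-8, 4], [-12, 6]]. Row 1 gives (-8)·v1 + 4·v2 = 0, so take v_2 = [-1, -2]^T.
V = [v_1 v_2] = [[2, -1], [3, -2]] has det V = -1, so V^{-1} = adj(V)/det V = [[2, -1], [3, -2]].
Modal coordinates z(0) = V^{-1} x(0): 2·(-1) + (-1)·(-1) = -1; 3·(-1) + (-2)·(-1) = -1; so z(0) = [-1, -1]^T.
x_2(t) = Σ_i (v_i)_2 · z_i(0) · e^{λ_i t} (row 2 of V times the modal terms).
x_2(2.0) = 3·(-1)·e^{-4·2.0} + (-2)·(-1)·e^{-2·2.0} = (-3)·0.000335 + 2·0.018316 = 0.0356.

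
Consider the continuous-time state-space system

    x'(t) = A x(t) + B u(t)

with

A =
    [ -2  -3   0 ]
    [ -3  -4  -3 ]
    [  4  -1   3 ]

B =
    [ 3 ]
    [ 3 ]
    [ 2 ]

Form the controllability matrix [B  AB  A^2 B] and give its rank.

AB = [[-15], [-27], [15]]
A^2B = [[111], [108], [12]]
Controllability matrix C = [B  AB  A^2B] = [[3, -15, 111], [3, -27, 108], [2, 15, 12]]
det(C) = 3·((-27)·12 - 108·15) - (-15)·(3·12 - 108·2) + 111·(3·15 - (-27)·2) = 3·(-1944) - (-15)·(-180) + 111·99 = 2457 ≠ 0, so rank(C) = 3.
rank(C) = 3 = n, so the pair (A, B) is completely controllable.

3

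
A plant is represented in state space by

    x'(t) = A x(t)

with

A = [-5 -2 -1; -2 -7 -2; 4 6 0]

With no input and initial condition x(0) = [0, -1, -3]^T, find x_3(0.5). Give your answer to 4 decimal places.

det(sI - A) = s^3 - (tr A)s^2 + (M11 + M22 + M33)s - det A, where Mii is the 2×2 principal minor of A obtained by deleting row i and column i.
tr A = (-5) + (-7) + 0 = -12; M11 = (-7)·0 - (-2)·6 = 0 - (-12) = 12; M22 = (-5)·0 - (-1)·4 = 0 - (-4) = 4; M33 = (-5)·(-7) - (-2)·(-2) = 35 - 4 = 31; sum of minors = 47.
det A = (-5)·((-7)·0 - (-2)·6) - (-2)·((-2)·0 - (-2)·4) + (-1)·((-2)·6 - (-7)·4) = (-5)·12 - (-2)·8 + (-1)·16 = -60.
So p(s) = det(sI - A) = s^3 + 12s^2 + 47s + 60.
Rational-root test: any integer root divides 60. Testing small divisors, s = -3 works: p(-3) = -27 + 108 + (-141) + 60 = 0, so (s + 3) is a factor.
Dividing, p(s) = (s + 3)(s^2 + 9s + 20).
Factor s^2 + 9s + 20: two numbers with sum -9 and product 20 are -4 and -5, so s^2 + 9s + 20 = (s + 4)(s + 5).
Hence p(s) = (s + 3) (s + 4) (s + 5), with roots -5, -4, -3.
The eigenvalues -5, -4, -3 are distinct and real, so A is diagonalisable and x(t) = e^{At} x(0) = V diag(e^{λ_i t}) V^{-1} x(0), where the columns of V are the eigenvectors.
λ = -5: A - (-5)I = [[0, -2, -1], [-2, -2, -2], [4, 6, 5]]. v must be orthogonal to every row; (row 1) × (row 2) = [2, 2, -4], so take v_1 = [1, 1, -2]^T.
λ = -4: A - (-4)I = [[-1, -2, -1], [-2, -3, -2], [4, 6, 4]]. v must be orthogonal to every row; (row 1) × (row 2) = [1, 0, -1], so take v_2 = [1, 0, -1]^T.
λ = -3: A - (-3)I = [[-2, -2, -1], [-2, -4, -2], [4, 6, 3]]. v must be orthogonal to every row; (row 1) × (row 2) = [0, -2, 4], so take v_3 = [0, -1, 2]^T.
V = [v_1 v_2 v_3] = [[1, 1, 0], [1, 0, -1], [-2, -1, 2]] has det V = -1, so V^{-1} = adj(V)/det V = [[1, 2, 1], [0, -2, -1], [1, 1, 1]].
Modal coordinates z(0) = V^{-1} x(0): 1·0 + 2·(-1) + 1·(-3) = -5; 0·0 + (-2)·(-1) + (-1)·(-3) = 5; 1·0 + 1·(-1) + 1·(-3) = -4; so z(0) = [-5, 5, -4]^T.
x_3(t) = Σ_i (v_i)_3 · z_i(0) · e^{λ_i t} (row 3 of V times the modal terms).
x_3(0.5) = (-2)·(-5)·e^{-5·0.5} + (-1)·5·e^{-4·0.5} + 2·(-4)·e^{-3·0.5} = 10·0.082085 + (-5)·0.135335 + (-8)·0.223130 = -1.6409.

-1.6409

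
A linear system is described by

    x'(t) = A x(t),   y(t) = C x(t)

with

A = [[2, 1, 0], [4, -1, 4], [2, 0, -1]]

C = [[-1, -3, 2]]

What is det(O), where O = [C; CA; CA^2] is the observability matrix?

CA = [[-10, 2, -14]]
CA^2 = [[-40, -12, 22]]
Observability matrix O = [C; CA; CA^2] = [[-1, -3, 2], [-10, 2, -14], [-40, -12, 22]]
Expanding along the first row, det(O) = (-1)·(2·22 - (-14)·(-12)) - (-3)·((-10)·22 - (-14)·(-40)) + 2·((-10)·(-12) - 2·(-40)) = (-1)·(-124) - (-3)·(-780) + 2·200 = -1816
Since det(O) ≠ 0, rank(O) = 3 and the system is completely observable.

-1816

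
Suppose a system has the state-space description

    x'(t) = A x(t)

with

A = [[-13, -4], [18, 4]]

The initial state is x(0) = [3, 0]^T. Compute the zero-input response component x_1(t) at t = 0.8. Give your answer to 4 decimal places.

-0.4838

det(sI - A) = s^2 - (tr A)s + det A, with tr A = (-13) + 4 = -9 and det A = (-13)·4 - (-4)·18 = -52 - (-72) = 20.
So p(s) = det(sI - A) = s^2 + 9s + 20.
Factor s^2 + 9s + 20: two numbers with sum -9 and product 20 are -4 and -5, so s^2 + 9s + 20 = (s + 4)(s + 5).
Hence p(s) = (s + 4) (s + 5), with roots -5, -4.
The eigenvalues -5, -4 are distinct and real, so A is diagonalisable and x(t) = e^{At} x(0) = V diag(e^{λ_i t}) V^{-1} x(0), where the columns of V are the eigenvectors.
λ = -5: A - (-5)I = [[-8, -4], [18, 9]]. Row 1 gives (-8)·v1 + (-4)·v2 = 0, so take v_1 = [1, -2]^T.
λ = -4: A - (-4)I = [[-9, -4], [18, 8]]. Row 1 gives (-9)·v1 + (-4)·v2 = 0, so take v_2 = [-4, 9]^T.
V = [v_1 v_2] = [[1, -4], [-2, 9]] has det V = 1, so V^{-1} = adj(V)/det V = [[9, 4], [2, 1]].
Modal coordinates z(0) = V^{-1} x(0): 9·3 + 4·0 = 27; 2·3 + 1·0 = 6; so z(0) = [27, 6]^T.
x_1(t) = Σ_i (v_i)_1 · z_i(0) · e^{λ_i t} (row 1 of V times the modal terms).
x_1(0.8) = 1·27·e^{-5·0.8} + (-4)·6·e^{-4·0.8} = 27·0.018316 + (-24)·0.040762 = -0.4838.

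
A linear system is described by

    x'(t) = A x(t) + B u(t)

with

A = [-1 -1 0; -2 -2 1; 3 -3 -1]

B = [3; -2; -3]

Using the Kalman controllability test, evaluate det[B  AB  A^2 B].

AB = [[-1], [-5], [18]]
A^2B = [[6], [30], [-6]]
Controllability matrix C = [B  AB  A^2B] = [[3, -1, 6], [-2, -5, 30], [-3, 18, -6]]
Expanding along the first row, det(C) = 3·((-5)·(-6) - 30·18) - (-1)·((-2)·(-6) - 30·(-3)) + 6·((-2)·18 - (-5)·(-3)) = 3·(-510) - (-1)·102 + 6·(-51) = -1734
Since det(C) ≠ 0, rank(C) = 3 and the system is completely controllable.

-1734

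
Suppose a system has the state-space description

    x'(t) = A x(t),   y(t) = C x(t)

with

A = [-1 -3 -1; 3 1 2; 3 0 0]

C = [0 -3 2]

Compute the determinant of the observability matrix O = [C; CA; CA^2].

-585

CA = [[-3, -3, -6]]
CA^2 = [[-24, 6, -3]]
Observability matrix O = [C; CA; CA^2] = [[0, -3, 2], [-3, -3, -6], [-24, 6, -3]]
Expanding along the first row, det(O) = 0·((-3)·(-3) - (-6)·6) - (-3)·((-3)·(-3) - (-6)·(-24)) + 2·((-3)·6 - (-3)·(-24)) = 0·45 - (-3)·(-135) + 2·(-90) = -585
Since det(O) ≠ 0, rank(O) = 3 and the system is completely observable.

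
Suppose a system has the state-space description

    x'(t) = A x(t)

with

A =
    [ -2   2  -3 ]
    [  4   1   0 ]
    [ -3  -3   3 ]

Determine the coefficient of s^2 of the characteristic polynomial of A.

-2

Expand det(sI - A) for the 3×3 matrix.
p(s) = s^3 - 2s^2 - 22s + 3.
(Check: constant term = det(-A) = (-1)^3 det A = 3; coefficient of s^2 = -tr A = -2.)
The coefficient of s^2 is -2.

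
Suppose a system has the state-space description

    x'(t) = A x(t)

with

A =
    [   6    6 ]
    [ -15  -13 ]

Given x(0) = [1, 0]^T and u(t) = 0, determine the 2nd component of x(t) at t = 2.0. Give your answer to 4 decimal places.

det(sI - A) = s^2 - (tr A)s + det A, with tr A = 6 + (-13) = -7 and det A = 6·(-13) - 6·(-15) = -78 - (-90) = 12.
So p(s) = det(sI - A) = s^2 + 7s + 12.
Factor s^2 + 7s + 12: two numbers with sum -7 and product 12 are -3 and -4, so s^2 + 7s + 12 = (s + 3)(s + 4).
Hence p(s) = (s + 3) (s + 4), with roots -4, -3.
The eigenvalues -4, -3 are distinct and real, so A is diagonalisable and x(t) = e^{At} x(0) = V diag(e^{λ_i t}) V^{-1} x(0), where the columns of V are the eigenvectors.
λ = -4: A - (-4)I = [[10, 6], [-15, -9]]. Row 1 gives 10·v1 + 6·v2 = 0, so take v_1 = [-3, 5]^T.
λ = -3: A - (-3)I = [[9, 6], [-15, -10]]. Row 1 gives 9·v1 + 6·v2 = 0, so take v_2 = [-2, 3]^T.
V = [v_1 v_2] = [[-3, -2], [5, 3]] has det V = 1, so V^{-1} = adj(V)/det V = [[3, 2], [-5, -3]].
Modal coordinates z(0) = V^{-1} x(0): 3·1 + 2·0 = 3; (-5)·1 + (-3)·0 = -5; so z(0) = [3, -5]^T.
x_2(t) = Σ_i (v_i)_2 · z_i(0) · e^{λ_i t} (row 2 of V times the modal terms).
x_2(2.0) = 5·3·e^{-4·2.0} + 3·(-5)·e^{-3·2.0} = 15·0.00033546 + (-15)·0.00247875 = -0.0321.

-0.0321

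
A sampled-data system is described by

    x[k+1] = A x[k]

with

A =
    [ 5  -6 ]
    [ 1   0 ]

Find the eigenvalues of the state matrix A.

2, 3

det(zI - A) = z^2 - (tr A)z + det A, with tr A = 5 + 0 = 5 and det A = 5·0 - (-6)·1 = 0 - (-6) = 6.
So p(z) = det(zI - A) = z^2 - 5z + 6.
Factor z^2 - 5z + 6: two numbers with sum 5 and product 6 are 3 and 2, so z^2 - 5z + 6 = (z - 3)(z - 2).
Hence p(z) = (z - 3) (z - 2), with roots 2, 3.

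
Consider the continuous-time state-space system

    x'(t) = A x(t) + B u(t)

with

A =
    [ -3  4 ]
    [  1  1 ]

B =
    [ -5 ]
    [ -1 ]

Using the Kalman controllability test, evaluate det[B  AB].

41

AB = [[11], [-6]]
Controllability matrix C = [B  AB] = [[-5, 11], [-1, -6]]
det(C) = (-5)·(-6) - 11·(-1) = 30 - (-11) = 41
Since det(C) ≠ 0, rank(C) = 2 and the system is completely controllable.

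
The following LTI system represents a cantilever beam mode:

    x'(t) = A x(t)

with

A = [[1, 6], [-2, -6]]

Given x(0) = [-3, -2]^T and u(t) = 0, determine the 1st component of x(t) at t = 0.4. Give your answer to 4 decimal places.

det(sI - A) = s^2 - (tr A)s + det A, with tr A = 1 + (-6) = -5 and det A = 1·(-6) - 6·(-2) = -6 - (-12) = 6.
So p(s) = det(sI - A) = s^2 + 5s + 6.
Factor s^2 + 5s + 6: two numbers with sum -5 and product 6 are -2 and -3, so s^2 + 5s + 6 = (s + 2)(s + 3).
Hence p(s) = (s + 2) (s + 3), with roots -3, -2.
The eigenvalues -3, -2 are distinct and real, so A is diagonalisable and x(t) = e^{At} x(0) = V diag(e^{λ_i t}) V^{-1} x(0), where the columns of V are the eigenvectors.
λ = -3: A - (-3)I = [[4, 6], [-2, -3]]. Row 1 gives 4·v1 + 6·v2 = 0, so take v_1 = [-3, 2]^T.
λ = -2: A - (-2)I = [[3, 6], [-2, -4]]. Row 1 gives 3·v1 + 6·v2 = 0, so take v_2 = [-2, 1]^T.
V = [v_1 v_2] = [[-3, -2], [2, 1]] has det V = 1, so V^{-1} = adj(V)/det V = [[1, 2], [-2, -3]].
Modal coordinates z(0) = V^{-1} x(0): 1·(-3) + 2·(-2) = -7; (-2)·(-3) + (-3)·(-2) = 12; so z(0) = [-7, 12]^T.
x_1(t) = Σ_i (v_i)_1 · z_i(0) · e^{λ_i t} (row 1 of V times the modal terms).
x_1(0.4) = (-3)·(-7)·e^{-3·0.4} + (-2)·12·e^{-2·0.4} = 21·0.301194 + (-24)·0.449329 = -4.4588.

-4.4588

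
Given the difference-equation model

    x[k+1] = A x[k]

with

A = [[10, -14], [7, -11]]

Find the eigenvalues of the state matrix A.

det(zI - A) = z^2 - (tr A)z + det A, with tr A = 10 + (-11) = -1 and det A = 10·(-11) - (-14)·7 = -110 - (-98) = -12.
So p(z) = det(zI - A) = z^2 + z - 12.
Factor z^2 + z - 12: two numbers with sum -1 and product -12 are 3 and -4, so z^2 + z - 12 = (z - 3)(z + 4).
Hence p(z) = (z - 3) (z + 4), with roots -4, 3.

-4, 3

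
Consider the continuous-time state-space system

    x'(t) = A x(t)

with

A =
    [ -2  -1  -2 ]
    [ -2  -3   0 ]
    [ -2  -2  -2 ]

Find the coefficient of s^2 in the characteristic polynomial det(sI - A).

7

Expand det(sI - A) for the 3×3 matrix.
p(s) = s^3 + 7s^2 + 10s + 4.
(Check: constant term = det(-A) = (-1)^3 det A = 4; coefficient of s^2 = -tr A = 7.)
The coefficient of s^2 is 7.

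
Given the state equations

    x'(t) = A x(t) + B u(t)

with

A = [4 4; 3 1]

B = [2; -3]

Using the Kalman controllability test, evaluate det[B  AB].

AB = [[-4], [3]]
Controllability matrix C = [B  AB] = [[2, -4], [-3, 3]]
det(C) = 2·3 - (-4)·(-3) = 6 - 12 = -6
Since det(C) ≠ 0, rank(C) = 2 and the system is completely controllable.

-6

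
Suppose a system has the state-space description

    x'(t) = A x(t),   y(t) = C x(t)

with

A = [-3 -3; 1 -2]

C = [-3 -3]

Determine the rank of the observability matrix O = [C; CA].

CA = [[6, 15]]
Observability matrix O = [C; CA] = [[-3, -3], [6, 15]]
det(O) = (-3)·15 - (-3)·6 = -45 - (-18) = -27 ≠ 0, so rank(O) = 2.
rank(O) = 2 = n, so the pair (A, C) is completely observable.

2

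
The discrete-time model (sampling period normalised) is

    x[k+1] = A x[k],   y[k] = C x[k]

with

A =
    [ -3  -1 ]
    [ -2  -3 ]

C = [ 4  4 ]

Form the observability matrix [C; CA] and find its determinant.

CA = [[-20, -16]]
Observability matrix O = [C; CA] = [[4, 4], [-20, -16]]
det(O) = 4·(-16) - 4·(-20) = -64 - (-80) = 16
Since det(O) ≠ 0, rank(O) = 2 and the system is completely observable.

16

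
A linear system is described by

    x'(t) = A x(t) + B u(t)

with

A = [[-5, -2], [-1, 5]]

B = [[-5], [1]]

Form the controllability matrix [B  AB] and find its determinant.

AB = [[23], [10]]
Controllability matrix C = [B  AB] = [[-5, 23], [1, 10]]
det(C) = (-5)·10 - 23·1 = -50 - 23 = -73
Since det(C) ≠ 0, rank(C) = 2 and the system is completely controllable.

-73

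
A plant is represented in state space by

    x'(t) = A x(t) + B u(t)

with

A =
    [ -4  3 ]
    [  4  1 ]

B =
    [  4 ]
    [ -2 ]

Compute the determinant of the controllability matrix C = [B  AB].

AB = [[-22], [14]]
Controllability matrix C = [B  AB] = [[4, -22], [-2, 14]]
det(C) = 4·14 - (-22)·(-2) = 56 - 44 = 12
Since det(C) ≠ 0, rank(C) = 2 and the system is completely controllable.

12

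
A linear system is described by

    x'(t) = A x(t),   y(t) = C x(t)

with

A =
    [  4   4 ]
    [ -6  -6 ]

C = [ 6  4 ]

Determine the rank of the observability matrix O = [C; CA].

CA = [[0, 0]]
Observability matrix O = [C; CA] = [[6, 4], [0, 0]]
Every row of O is a scalar multiple of row 1 = [6, 4] (multipliers 1, 0), so the rows span a one-dimensional space.
O ≠ 0, hence rank(O) = 1.
rank(O) = 1 < n = 2, so the pair (A, C) is not completely observable.

1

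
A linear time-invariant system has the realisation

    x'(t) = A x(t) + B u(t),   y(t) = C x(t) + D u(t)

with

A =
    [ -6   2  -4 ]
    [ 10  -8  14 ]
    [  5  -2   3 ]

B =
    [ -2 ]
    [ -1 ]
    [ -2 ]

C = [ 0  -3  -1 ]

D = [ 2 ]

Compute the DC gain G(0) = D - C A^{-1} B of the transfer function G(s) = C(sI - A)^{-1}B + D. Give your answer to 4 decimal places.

G(0) = C(-A)^{-1}B + D = -C A^{-1} B + D.
det A = -24, so A^{-1} = (1/-24)·adj(A) = [[-1/6, -1/12, 1/6], [-5/3, -1/12, -11/6], [-5/6, 1/12, -7/6]]
A^{-1} B = [1/12, 85/12, 47/12]^T
C A^{-1} B = -151/6
G(0) = D - C A^{-1} B = 2 - (-151/6) = 163/6 ≈ 27.1667

27.1667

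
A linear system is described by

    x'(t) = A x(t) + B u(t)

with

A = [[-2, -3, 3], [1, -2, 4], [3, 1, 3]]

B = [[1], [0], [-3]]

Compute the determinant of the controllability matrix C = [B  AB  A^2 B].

-1046

AB = [[-11], [-11], [-6]]
A^2B = [[37], [-13], [-62]]
Controllability matrix C = [B  AB  A^2B] = [[1, -11, 37], [0, -11, -13], [-3, -6, -62]]
Expanding along the first row, det(C) = 1·((-11)·(-62) - (-13)·(-6)) - (-11)·(0·(-62) - (-13)·(-3)) + 37·(0·(-6) - (-11)·(-3)) = 1·604 - (-11)·(-39) + 37·(-33) = -1046
Since det(C) ≠ 0, rank(C) = 3 and the system is completely controllable.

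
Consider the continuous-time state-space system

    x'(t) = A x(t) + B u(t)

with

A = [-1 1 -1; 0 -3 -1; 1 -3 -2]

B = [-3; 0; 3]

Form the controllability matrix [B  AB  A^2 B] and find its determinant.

AB = [[0], [-3], [-9]]
A^2B = [[6], [18], [27]]
Controllability matrix C = [B  AB  A^2B] = [[-3, 0, 6], [0, -3, 18], [3, -9, 27]]
Expanding along the first row, det(C) = (-3)·((-3)·27 - 18·(-9)) - 0·(0·27 - 18·3) + 6·(0·(-9) - (-3)·3) = (-3)·81 - 0·(-54) + 6·9 = -189
Since det(C) ≠ 0, rank(C) = 3 and the system is completely controllable.

-189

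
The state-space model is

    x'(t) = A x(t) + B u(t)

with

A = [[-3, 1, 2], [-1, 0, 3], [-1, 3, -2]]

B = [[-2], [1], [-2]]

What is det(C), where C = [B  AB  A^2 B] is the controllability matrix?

AB = [[3], [-4], [9]]
A^2B = [[5], [24], [-33]]
Controllability matrix C = [B  AB  A^2B] = [[-2, 3, 5], [1, -4, 24], [-2, 9, -33]]
Expanding along the first row, det(C) = (-2)·((-4)·(-33) - 24·9) - 3·(1·(-33) - 24·(-2)) + 5·(1·9 - (-4)·(-2)) = (-2)·(-84) - 3·15 + 5·1 = 128
Since det(C) ≠ 0, rank(C) = 3 and the system is completely controllable.

128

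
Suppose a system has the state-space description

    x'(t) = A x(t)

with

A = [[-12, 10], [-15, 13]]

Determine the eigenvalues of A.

-2, 3

det(sI - A) = s^2 - (tr A)s + det A, with tr A = (-12) + 13 = 1 and det A = (-12)·13 - 10·(-15) = -156 - (-150) = -6.
So p(s) = det(sI - A) = s^2 - s - 6.
Factor s^2 - s - 6: two numbers with sum 1 and product -6 are 3 and -2, so s^2 - s - 6 = (s - 3)(s + 2).
Hence p(s) = (s - 3) (s + 2), with roots -2, 3.
At least one eigenvalue has non-negative real part, so the system is not asymptotically stable.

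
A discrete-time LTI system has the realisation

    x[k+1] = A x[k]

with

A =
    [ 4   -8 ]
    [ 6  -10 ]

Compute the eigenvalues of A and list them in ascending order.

det(zI - A) = z^2 - (tr A)z + det A, with tr A = 4 + (-10) = -6 and det A = 4·(-10) - (-8)·6 = -40 - (-48) = 8.
So p(z) = det(zI - A) = z^2 + 6z + 8.
Factor z^2 + 6z + 8: two numbers with sum -6 and product 8 are -2 and -4, so z^2 + 6z + 8 = (z + 2)(z + 4).
Hence p(z) = (z + 2) (z + 4), with roots -4, -2.

-4, -2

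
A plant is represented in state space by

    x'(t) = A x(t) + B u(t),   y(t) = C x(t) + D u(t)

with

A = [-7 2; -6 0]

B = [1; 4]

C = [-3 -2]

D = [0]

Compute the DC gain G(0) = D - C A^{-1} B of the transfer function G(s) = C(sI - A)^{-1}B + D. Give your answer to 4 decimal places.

-5.6667

G(0) = C(-A)^{-1}B + D = -C A^{-1} B + D.
det A = 12, so A^{-1} = (1/12)·adj(A) = [[0, -1/6], [1/2, -7/12]]
A^{-1} B = [-2/3, -11/6]^T
C A^{-1} B = 17/3
G(0) = D - C A^{-1} B = 0 - (17/3) = -17/3 ≈ -5.6667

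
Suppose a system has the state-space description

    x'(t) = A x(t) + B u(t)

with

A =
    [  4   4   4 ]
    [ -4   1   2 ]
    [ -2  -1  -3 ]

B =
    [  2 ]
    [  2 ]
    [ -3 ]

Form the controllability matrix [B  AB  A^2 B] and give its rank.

3

AB = [[4], [-12], [3]]
A^2B = [[-20], [-22], [-5]]
Controllability matrix C = [B  AB  A^2B] = [[2, 4, -20], [2, -12, -22], [-3, 3, -5]]
det(C) = 2·((-12)·(-5) - (-22)·3) - 4·(2·(-5) - (-22)·(-3)) + (-20)·(2·3 - (-12)·(-3)) = 2·126 - 4·(-76) + (-20)·(-30) = 1156 ≠ 0, so rank(C) = 3.
rank(C) = 3 = n, so the pair (A, B) is completely controllable.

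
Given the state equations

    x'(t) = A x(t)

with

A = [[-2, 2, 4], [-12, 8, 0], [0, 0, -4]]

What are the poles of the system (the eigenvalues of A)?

det(sI - A) = s^3 - (tr A)s^2 + (M11 + M22 + M33)s - det A, where Mii is the 2×2 principal minor of A obtained by deleting row i and column i.
tr A = (-2) + 8 + (-4) = 2; M11 = 8·(-4) - 0·0 = -32 - 0 = -32; M22 = (-2)·(-4) - 4·0 = 8 - 0 = 8; M33 = (-2)·8 - 2·(-12) = -16 - (-24) = 8; sum of minors = -16.
det A = (-2)·(8·(-4) - 0·0) - 2·((-12)·(-4) - 0·0) + 4·((-12)·0 - 8·0) = (-2)·(-32) - 2·48 + 4·0 = -32.
So p(s) = det(sI - A) = s^3 - 2s^2 - 16s + 32.
Rational-root test: any integer root divides 32. Testing small divisors, s = 2 works: p(2) = 8 + (-8) + (-32) + 32 = 0, so (s - 2) is a factor.
Dividing, p(s) = (s - 2)(s^2 - 16).
Factor s^2 - 16: two numbers with sum 0 and product -16 are 4 and -4, so s^2 - 16 = (s - 4)(s + 4).
Hence p(s) = (s - 4) (s - 2) (s + 4), with roots -4, 2, 4.
At least one eigenvalue has non-negative real part, so the system is not asymptotically stable.

-4, 2, 4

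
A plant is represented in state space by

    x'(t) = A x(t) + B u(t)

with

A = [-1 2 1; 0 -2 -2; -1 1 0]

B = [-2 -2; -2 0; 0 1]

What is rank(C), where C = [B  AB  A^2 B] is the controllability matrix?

3

AB = [[-2, 3], [4, -2], [0, 2]]
A^2B = [[10, -5], [-8, 0], [6, -5]]
Controllability matrix C = [B  AB  A^2B] = [[-2, -2, -2, 3, 10, -5], [-2, 0, 4, -2, -8, 0], [0, 1, 0, 2, 6, -5]]
Take the 3×3 submatrix of C formed by columns 1, 2, 3: [[-2, -2, -2], [-2, 0, 4], [0, 1, 0]]. Its determinant is (-2)·(0·0 - 4·1) - (-2)·((-2)·0 - 4·0) + (-2)·((-2)·1 - 0·0) = (-2)·(-4) - (-2)·0 + (-2)·(-2) = 12 ≠ 0.
So rank(C) ≥ 3; since C has 3 rows, rank(C) = 3.
rank(C) = 3 = n, so the pair (A, B) is completely controllable.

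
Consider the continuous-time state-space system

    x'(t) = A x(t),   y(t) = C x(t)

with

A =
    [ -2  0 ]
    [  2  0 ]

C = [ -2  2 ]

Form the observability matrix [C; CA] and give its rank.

2

CA = [[8, 0]]
Observability matrix O = [C; CA] = [[-2, 2], [8, 0]]
det(O) = (-2)·0 - 2·8 = 0 - 16 = -16 ≠ 0, so rank(O) = 2.
rank(O) = 2 = n, so the pair (A, C) is completely observable.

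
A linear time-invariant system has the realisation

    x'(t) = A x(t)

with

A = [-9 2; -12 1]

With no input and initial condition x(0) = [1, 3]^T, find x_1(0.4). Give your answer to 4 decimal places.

0.3012

det(sI - A) = s^2 - (tr A)s + det A, with tr A = (-9) + 1 = -8 and det A = (-9)·1 - 2·(-12) = -9 - (-24) = 15.
So p(s) = det(sI - A) = s^2 + 8s + 15.
Factor s^2 + 8s + 15: two numbers with sum -8 and product 15 are -3 and -5, so s^2 + 8s + 15 = (s + 3)(s + 5).
Hence p(s) = (s + 3) (s + 5), with roots -5, -3.
The eigenvalues -5, -3 are distinct and real, so A is diagonalisable and x(t) = e^{At} x(0) = V diag(e^{λ_i t}) V^{-1} x(0), where the columns of V are the eigenvectors.
λ = -5: A - (-5)I = [[-4, 2], [-12, 6]]. Row 1 gives (-4)·v1 + 2·v2 = 0, so take v_1 = [1, 2]^T.
λ = -3: A - (-3)I = [[-6, 2], [-12, 4]]. Row 1 gives (-6)·v1 + 2·v2 = 0, so take v_2 = [1, 3]^T.
V = [v_1 v_2] = [[1, 1], [2, 3]] has det V = 1, so V^{-1} = adj(V)/det V = [[3, -1], [-2, 1]].
Modal coordinates z(0) = V^{-1} x(0): 3·1 + (-1)·3 = 0; (-2)·1 + 1·3 = 1; so z(0) = [0, 1]^T.
x_1(t) = Σ_i (v_i)_1 · z_i(0) · e^{λ_i t} (row 1 of V times the modal terms).
x_1(0.4) = 1·0·e^{-5·0.4} + 1·1·e^{-3·0.4} = 0·0.135335 + 1·0.301194 = 0.3012.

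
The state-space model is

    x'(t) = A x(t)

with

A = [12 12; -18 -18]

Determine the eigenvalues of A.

det(sI - A) = s^2 - (tr A)s + det A, with tr A = 12 + (-18) = -6 and det A = 12·(-18) - 12·(-18) = -216 - (-216) = 0.
So p(s) = det(sI - A) = s^2 + 6s.
Factor s^2 + 6s: two numbers with sum -6 and product 0 are 0 and -6, so s^2 + 6s = s(s + 6).
Hence p(s) = s (s + 6), with roots -6, 0.
At least one eigenvalue has non-negative real part, so the system is not asymptotically stable.

-6, 0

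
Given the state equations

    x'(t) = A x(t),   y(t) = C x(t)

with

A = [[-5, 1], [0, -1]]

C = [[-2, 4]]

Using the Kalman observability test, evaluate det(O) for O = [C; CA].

CA = [[10, -6]]
Observability matrix O = [C; CA] = [[-2, 4], [10, -6]]
det(O) = (-2)·(-6) - 4·10 = 12 - 40 = -28
Since det(O) ≠ 0, rank(O) = 2 and the system is completely observable.

-28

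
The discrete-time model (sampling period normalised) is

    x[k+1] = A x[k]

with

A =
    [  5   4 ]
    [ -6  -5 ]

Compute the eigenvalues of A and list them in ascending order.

det(zI - A) = z^2 - (tr A)z + det A, with tr A = 5 + (-5) = 0 and det A = 5·(-5) - 4·(-6) = -25 - (-24) = -1.
So p(z) = det(zI - A) = z^2 - 1.
Factor z^2 - 1: two numbers with sum 0 and product -1 are 1 and -1, so z^2 - 1 = (z - 1)(z + 1).
Hence p(z) = (z - 1) (z + 1), with roots -1, 1.

-1, 1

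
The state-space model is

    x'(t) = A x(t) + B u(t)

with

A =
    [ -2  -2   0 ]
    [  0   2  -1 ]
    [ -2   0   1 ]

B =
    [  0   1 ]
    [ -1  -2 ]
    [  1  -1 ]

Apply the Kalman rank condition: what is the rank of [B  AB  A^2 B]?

AB = [[2, 2], [-3, -3], [1, -3]]
A^2B = [[2, 2], [-7, -3], [-3, -7]]
Controllability matrix C = [B  AB  A^2B] = [[0, 1, 2, 2, 2, 2], [-1, -2, -3, -3, -7, -3], [1, -1, 1, -3, -3, -7]]
Take the 3×3 submatrix of C formed by columns 1, 2, 3: [[0, 1, 2], [-1, -2, -3], [1, -1, 1]]. Its determinant is 0·((-2)·1 - (-3)·(-1)) - 1·((-1)·1 - (-3)·1) + 2·((-1)·(-1) - (-2)·1) = 0·(-5) - 1·2 + 2·3 = 4 ≠ 0.
So rank(C) ≥ 3; since C has 3 rows, rank(C) = 3.
rank(C) = 3 = n, so the pair (A, B) is completely controllable.

3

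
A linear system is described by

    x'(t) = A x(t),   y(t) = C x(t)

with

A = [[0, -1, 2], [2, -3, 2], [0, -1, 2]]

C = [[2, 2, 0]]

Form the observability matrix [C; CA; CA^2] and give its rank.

CA = [[4, -8, 8]]
CA^2 = [[-16, 12, 8]]
Observability matrix O = [C; CA; CA^2] = [[2, 2, 0], [4, -8, 8], [-16, 12, 8]]
det(O) = 2·((-8)·8 - 8·12) - 2·(4·8 - 8·(-16)) + 0·(4·12 - (-8)·(-16)) = 2·(-160) - 2·160 + 0·(-80) = -640 ≠ 0, so rank(O) = 3.
rank(O) = 3 = n, so the pair (A, C) is completely observable.

3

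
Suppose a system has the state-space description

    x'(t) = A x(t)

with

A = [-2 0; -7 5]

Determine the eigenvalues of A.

-2, 5

det(sI - A) = s^2 - (tr A)s + det A, with tr A = (-2) + 5 = 3 and det A = (-2)·5 - 0·(-7) = -10 - 0 = -10.
So p(s) = det(sI - A) = s^2 - 3s - 10.
Factor s^2 - 3s - 10: two numbers with sum 3 and product -10 are 5 and -2, so s^2 - 3s - 10 = (s - 5)(s + 2).
Hence p(s) = (s - 5) (s + 2), with roots -2, 5.
At least one eigenvalue has non-negative real part, so the system is not asymptotically stable.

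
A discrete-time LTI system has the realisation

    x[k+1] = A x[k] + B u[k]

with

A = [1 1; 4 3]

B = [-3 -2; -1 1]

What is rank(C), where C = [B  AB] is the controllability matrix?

AB = [[-4, -1], [-15, -5]]
Controllability matrix C = [B  AB] = [[-3, -2, -4, -1], [-1, 1, -15, -5]]
Take the 2×2 submatrix of C formed by columns 1, 2: [[-3, -2], [-1, 1]]. Its determinant is (-3)·1 - (-2)·(-1) = -3 - 2 = -5 ≠ 0.
So rank(C) ≥ 2; since C has 2 rows, rank(C) = 2.
rank(C) = 2 = n, so the pair (A, B) is completely controllable.

2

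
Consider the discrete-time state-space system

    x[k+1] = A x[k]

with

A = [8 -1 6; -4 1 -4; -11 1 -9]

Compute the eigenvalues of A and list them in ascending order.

det(zI - A) = z^3 - (tr A)z^2 + (M11 + M22 + M33)z - det A, where Mii is the 2×2 principal minor of A obtained by deleting row i and column i.
tr A = 8 + 1 + (-9) = 0; M11 = 1·(-9) - (-4)·1 = -9 - (-4) = -5; M22 = 8·(-9) - 6·(-11) = -72 - (-66) = -6; M33 = 8·1 - (-1)·(-4) = 8 - 4 = 4; sum of minors = -7.
det A = 8·(1·(-9) - (-4)·1) - (-1)·((-4)·(-9) - (-4)·(-11)) + 6·((-4)·1 - 1·(-11)) = 8·(-5) - (-1)·(-8) + 6·7 = -6.
So p(z) = det(zI - A) = z^3 - 7z + 6.
Rational-root test: any integer root divides 6. Testing small divisors, z = 1 works: p(1) = 1 + 0 + (-7) + 6 = 0, so (z - 1) is a factor.
Dividing, p(z) = (z - 1)(z^2 + z - 6).
Factor z^2 + z - 6: two numbers with sum -1 and product -6 are 2 and -3, so z^2 + z - 6 = (z - 2)(z + 3).
Hence p(z) = (z - 2) (z - 1) (z + 3), with roots -3, 1, 2.

-3, 1, 2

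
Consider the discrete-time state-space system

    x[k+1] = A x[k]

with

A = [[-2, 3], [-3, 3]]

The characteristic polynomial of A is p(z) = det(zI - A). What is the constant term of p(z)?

3

For a 2×2 matrix, det(zI - A) = z^2 - (tr A)z + det A.
tr A = 1, det A = 3.
So p(z) = z^2 - z + 3.
The constant term is 3.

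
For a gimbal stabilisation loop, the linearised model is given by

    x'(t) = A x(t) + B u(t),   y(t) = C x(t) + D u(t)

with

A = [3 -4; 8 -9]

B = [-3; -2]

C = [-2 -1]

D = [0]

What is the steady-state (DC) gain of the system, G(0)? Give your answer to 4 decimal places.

G(0) = C(-A)^{-1}B + D = -C A^{-1} B + D.
det A = 5, so A^{-1} = (1/5)·adj(A) = [[-9/5, 4/5], [-8/5, 3/5]]
A^{-1} B = [19/5, 18/5]^T
C A^{-1} B = -56/5
G(0) = D - C A^{-1} B = 0 - (-56/5) = 56/5 ≈ 11.2000

11.2000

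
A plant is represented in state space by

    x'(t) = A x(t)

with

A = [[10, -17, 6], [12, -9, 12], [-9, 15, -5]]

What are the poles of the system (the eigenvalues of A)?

-5, -3, 4

det(sI - A) = s^3 - (tr A)s^2 + (M11 + M22 + M33)s - det A, where Mii is the 2×2 principal minor of A obtained by deleting row i and column i.
tr A = 10 + (-9) + (-5) = -4; M11 = (-9)·(-5) - 12·15 = 45 - 180 = -135; M22 = 10·(-5) - 6·(-9) = -50 - (-54) = 4; M33 = 10·(-9) - (-17)·12 = -90 - (-204) = 114; sum of minors = -17.
det A = 10·((-9)·(-5) - 12·15) - (-17)·(12·(-5) - 12·(-9)) + 6·(12·15 - (-9)·(-9)) = 10·(-135) - (-17)·48 + 6·99 = 60.
So p(s) = det(sI - A) = s^3 + 4s^2 - 17s - 60.
Rational-root test: any integer root divides -60. Testing small divisors, s = -3 works: p(-3) = -27 + 36 + 51 + (-60) = 0, so (s + 3) is a factor.
Dividing, p(s) = (s + 3)(s^2 + s - 20).
Factor s^2 + s - 20: two numbers with sum -1 and product -20 are 4 and -5, so s^2 + s - 20 = (s - 4)(s + 5).
Hence p(s) = (s - 4) (s + 3) (s + 5), with roots -5, -3, 4.
At least one eigenvalue has non-negative real part, so the system is not asymptotically stable.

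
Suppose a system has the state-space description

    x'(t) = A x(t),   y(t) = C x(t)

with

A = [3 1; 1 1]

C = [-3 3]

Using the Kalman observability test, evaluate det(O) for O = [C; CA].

CA = [[-6, 0]]
Observability matrix O = [C; CA] = [[-3, 3], [-6, 0]]
det(O) = (-3)·0 - 3·(-6) = 0 - (-18) = 18
Since det(O) ≠ 0, rank(O) = 2 and the system is completely observable.

18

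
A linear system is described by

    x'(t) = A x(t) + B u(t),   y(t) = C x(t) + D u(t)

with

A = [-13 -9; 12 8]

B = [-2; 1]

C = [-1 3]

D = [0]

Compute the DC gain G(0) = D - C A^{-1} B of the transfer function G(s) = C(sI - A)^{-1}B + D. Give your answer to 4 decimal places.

-10.0000

G(0) = C(-A)^{-1}B + D = -C A^{-1} B + D.
det A = 4, so A^{-1} = (1/4)·adj(A) = [[2, 9/4], [-3, -13/4]]
A^{-1} B = [-7/4, 11/4]^T
C A^{-1} B = 10
G(0) = D - C A^{-1} B = 0 - (10) = -10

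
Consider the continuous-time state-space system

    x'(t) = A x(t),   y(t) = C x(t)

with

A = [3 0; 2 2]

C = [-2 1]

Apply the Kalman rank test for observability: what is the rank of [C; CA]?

1

CA = [[-4, 2]]
Observability matrix O = [C; CA] = [[-2, 1], [-4, 2]]
Every row of O is a scalar multiple of row 1 = [-2, 1] (multipliers 1, 2), so the rows span a one-dimensional space.
O ≠ 0, hence rank(O) = 1.
rank(O) = 1 < n = 2, so the pair (A, C) is not completely observable.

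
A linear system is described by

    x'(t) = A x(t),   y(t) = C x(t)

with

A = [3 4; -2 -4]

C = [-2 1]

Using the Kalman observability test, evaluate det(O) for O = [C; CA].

32

CA = [[-8, -12]]
Observability matrix O = [C; CA] = [[-2, 1], [-8, -12]]
det(O) = (-2)·(-12) - 1·(-8) = 24 - (-8) = 32
Since det(O) ≠ 0, rank(O) = 2 and the system is completely observable.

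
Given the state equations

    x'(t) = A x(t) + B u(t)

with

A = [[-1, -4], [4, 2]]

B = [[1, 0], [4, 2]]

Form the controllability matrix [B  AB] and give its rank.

AB = [[-17, -8], [12, 4]]
Controllability matrix C = [B  AB] = [[1, 0, -17, -8], [4, 2, 12, 4]]
Take the 2×2 submatrix of C formed by columns 1, 2: [[1, 0], [4, 2]]. Its determinant is 1·2 - 0·4 = 2 - 0 = 2 ≠ 0.
So rank(C) ≥ 2; since C has 2 rows, rank(C) = 2.
rank(C) = 2 = n, so the pair (A, B) is completely controllable.

2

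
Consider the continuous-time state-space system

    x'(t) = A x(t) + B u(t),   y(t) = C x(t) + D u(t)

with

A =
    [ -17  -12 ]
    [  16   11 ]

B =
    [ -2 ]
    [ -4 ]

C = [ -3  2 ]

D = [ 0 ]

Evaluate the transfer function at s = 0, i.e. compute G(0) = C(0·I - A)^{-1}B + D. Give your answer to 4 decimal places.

-82.0000

G(0) = C(-A)^{-1}B + D = -C A^{-1} B + D.
det A = 5, so A^{-1} = (1/5)·adj(A) = [[11/5, 12/5], [-16/5, -17/5]]
A^{-1} B = [-14, 20]^T
C A^{-1} B = 82
G(0) = D - C A^{-1} B = 0 - (82) = -82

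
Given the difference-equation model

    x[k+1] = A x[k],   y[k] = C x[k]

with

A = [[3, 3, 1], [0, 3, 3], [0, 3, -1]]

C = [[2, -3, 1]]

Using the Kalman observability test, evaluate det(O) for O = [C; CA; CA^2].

CA = [[6, 0, -8]]
CA^2 = [[18, -6, 14]]
Observability matrix O = [C; CA; CA^2] = [[2, -3, 1], [6, 0, -8], [18, -6, 14]]
Expanding along the first row, det(O) = 2·(0·14 - (-8)·(-6)) - (-3)·(6·14 - (-8)·18) + 1·(6·(-6) - 0·18) = 2·(-48) - (-3)·228 + 1·(-36) = 552
Since det(O) ≠ 0, rank(O) = 3 and the system is completely observable.

552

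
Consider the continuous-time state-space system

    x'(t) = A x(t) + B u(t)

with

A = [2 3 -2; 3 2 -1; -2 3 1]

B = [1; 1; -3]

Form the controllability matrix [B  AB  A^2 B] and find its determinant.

AB = [[11], [8], [-2]]
A^2B = [[50], [51], [0]]
Controllability matrix C = [B  AB  A^2B] = [[1, 11, 50], [1, 8, 51], [-3, -2, 0]]
Expanding along the first row, det(C) = 1·(8·0 - 51·(-2)) - 11·(1·0 - 51·(-3)) + 50·(1·(-2) - 8·(-3)) = 1·102 - 11·153 + 50·22 = -481
Since det(C) ≠ 0, rank(C) = 3 and the system is completely controllable.

-481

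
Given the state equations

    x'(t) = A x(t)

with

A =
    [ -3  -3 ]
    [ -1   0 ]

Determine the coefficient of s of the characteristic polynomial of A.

For a 2×2 matrix, det(sI - A) = s^2 - (tr A)s + det A.
tr A = -3, det A = -3.
So p(s) = s^2 + 3s - 3.
The coefficient of s is 3.

3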